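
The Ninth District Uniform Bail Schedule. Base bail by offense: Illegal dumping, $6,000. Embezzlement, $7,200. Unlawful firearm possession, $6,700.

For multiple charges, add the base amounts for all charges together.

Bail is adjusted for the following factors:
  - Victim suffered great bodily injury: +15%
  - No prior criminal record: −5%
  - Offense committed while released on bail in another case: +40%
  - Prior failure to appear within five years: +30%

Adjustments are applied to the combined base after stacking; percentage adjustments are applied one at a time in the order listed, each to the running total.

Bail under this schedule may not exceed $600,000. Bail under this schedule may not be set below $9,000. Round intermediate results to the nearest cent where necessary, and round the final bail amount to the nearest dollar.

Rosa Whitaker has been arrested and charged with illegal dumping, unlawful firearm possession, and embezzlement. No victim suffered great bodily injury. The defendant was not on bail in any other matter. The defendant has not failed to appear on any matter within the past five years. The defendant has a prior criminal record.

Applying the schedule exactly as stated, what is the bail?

$19,900

Base amounts from the schedule: illegal dumping $6,000; unlawful firearm possession $6,700; embezzlement $7,200.
Stacking rule: sum of all bases. $6,000 + $6,700 + $7,200 = $19,900.
No adjustment factors apply to this defendant.
$19,900 is within the $600,000 maximum.
$19,900 is at or above the $9,000 minimum.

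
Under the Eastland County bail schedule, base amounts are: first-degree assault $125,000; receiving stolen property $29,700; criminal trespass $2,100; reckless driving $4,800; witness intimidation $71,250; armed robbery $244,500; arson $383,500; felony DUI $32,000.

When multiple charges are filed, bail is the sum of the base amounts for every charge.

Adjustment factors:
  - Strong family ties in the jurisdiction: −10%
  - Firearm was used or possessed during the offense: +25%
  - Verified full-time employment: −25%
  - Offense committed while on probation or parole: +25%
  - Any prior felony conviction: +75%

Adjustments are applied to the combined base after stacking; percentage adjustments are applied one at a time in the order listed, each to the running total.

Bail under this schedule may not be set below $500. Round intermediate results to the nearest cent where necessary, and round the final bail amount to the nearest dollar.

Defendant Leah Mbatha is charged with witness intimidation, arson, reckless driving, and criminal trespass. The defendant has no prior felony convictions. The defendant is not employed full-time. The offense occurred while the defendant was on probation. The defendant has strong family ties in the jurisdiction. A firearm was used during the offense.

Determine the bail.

$649,195

Base amounts from the schedule: witness intimidation $71,250; arson $383,500; reckless driving $4,800; criminal trespass $2,100.
Stacking rule: sum of all bases. $71,250 + $383,500 + $4,800 + $2,100 = $461,650.
Strong family ties in the jurisdiction (−10%): $461,650 × 0.9 = $415,485.
Firearm was used or possessed during the offense (+25%): $415,485 × 1.25 = $519,356.25.
Offense committed while on probation or parole (+25%): $519,356.25 × 1.25 = $649,195.31.
$649,195.31 is at or above the $500 minimum.
Rounded to the nearest dollar: $649,195.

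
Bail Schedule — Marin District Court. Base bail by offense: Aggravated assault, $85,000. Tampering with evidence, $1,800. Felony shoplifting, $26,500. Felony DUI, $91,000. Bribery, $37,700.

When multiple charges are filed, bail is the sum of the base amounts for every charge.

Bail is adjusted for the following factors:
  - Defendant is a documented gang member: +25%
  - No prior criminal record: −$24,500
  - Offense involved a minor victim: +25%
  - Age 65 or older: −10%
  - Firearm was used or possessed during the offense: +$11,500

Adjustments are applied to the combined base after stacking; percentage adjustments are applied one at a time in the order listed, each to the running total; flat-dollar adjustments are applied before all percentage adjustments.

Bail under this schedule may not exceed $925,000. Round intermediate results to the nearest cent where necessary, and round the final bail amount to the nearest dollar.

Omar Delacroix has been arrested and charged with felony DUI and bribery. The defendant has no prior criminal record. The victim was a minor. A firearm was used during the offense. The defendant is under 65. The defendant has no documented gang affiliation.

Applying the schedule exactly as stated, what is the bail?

$144,625

Base amounts from the schedule: felony DUI $91,000; bribery $37,700.
Stacking rule: sum of all bases. $91,000 + $37,700 = $128,700.
No prior criminal record (−$24,500 flat): $128,700 − $24,500 = $104,200.
Firearm was used or possessed during the offense (+$11,500 flat): $104,200 + $11,500 = $115,700.
Offense involved a minor victim (+25%): $115,700 × 1.25 = $144,625.
$144,625 is within the $925,000 maximum.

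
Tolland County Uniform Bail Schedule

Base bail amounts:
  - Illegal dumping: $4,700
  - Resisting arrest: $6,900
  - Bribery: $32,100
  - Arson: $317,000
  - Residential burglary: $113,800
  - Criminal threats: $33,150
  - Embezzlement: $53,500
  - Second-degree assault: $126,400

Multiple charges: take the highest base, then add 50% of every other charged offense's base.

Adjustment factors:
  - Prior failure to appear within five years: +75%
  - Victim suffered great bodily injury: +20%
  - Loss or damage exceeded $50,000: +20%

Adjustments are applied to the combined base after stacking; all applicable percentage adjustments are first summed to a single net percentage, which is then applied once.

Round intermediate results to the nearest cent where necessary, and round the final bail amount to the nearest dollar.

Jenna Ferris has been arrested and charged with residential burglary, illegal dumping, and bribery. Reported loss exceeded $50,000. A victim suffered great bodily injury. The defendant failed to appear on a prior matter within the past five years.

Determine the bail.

Base amounts from the schedule: residential burglary $113,800; illegal dumping $4,700; bribery $32,100.
Stacking rule: highest base plus 50% of each additional charge. Highest is residential burglary at $113,800. Additional: $4,700 × 50% = $2,350; $32,100 × 50% = $16,050. Combined base = $113,800 + $18,400 = $132,200.
Net percentage adjustment: +75% +20% +20% = +115%. $132,200 × 2.15 = $284,230.

$284,230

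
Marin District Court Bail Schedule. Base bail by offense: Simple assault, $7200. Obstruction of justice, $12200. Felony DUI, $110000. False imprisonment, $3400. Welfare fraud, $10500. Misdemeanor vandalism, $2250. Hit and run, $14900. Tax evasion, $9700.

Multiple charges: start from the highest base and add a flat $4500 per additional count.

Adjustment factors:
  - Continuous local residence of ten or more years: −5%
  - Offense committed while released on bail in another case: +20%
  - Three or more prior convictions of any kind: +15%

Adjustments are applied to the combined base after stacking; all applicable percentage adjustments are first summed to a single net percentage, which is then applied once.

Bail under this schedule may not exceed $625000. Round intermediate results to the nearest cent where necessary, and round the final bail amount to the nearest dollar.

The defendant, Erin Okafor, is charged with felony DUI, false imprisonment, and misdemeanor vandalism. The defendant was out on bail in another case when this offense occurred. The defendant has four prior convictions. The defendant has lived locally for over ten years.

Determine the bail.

Base amounts from the schedule: felony DUI $110000; false imprisonment $3400; misdemeanor vandalism $2250.
Stacking rule: highest base plus $4500 per additional charge. Highest is felony DUI at $110000; 2 additional charges → +$9000. Combined base = $119000.
Net percentage adjustment: −5% +20% +15% = +30%. $119000 × 1.3 = $154700.
$154700 is within the $625000 maximum.

$154700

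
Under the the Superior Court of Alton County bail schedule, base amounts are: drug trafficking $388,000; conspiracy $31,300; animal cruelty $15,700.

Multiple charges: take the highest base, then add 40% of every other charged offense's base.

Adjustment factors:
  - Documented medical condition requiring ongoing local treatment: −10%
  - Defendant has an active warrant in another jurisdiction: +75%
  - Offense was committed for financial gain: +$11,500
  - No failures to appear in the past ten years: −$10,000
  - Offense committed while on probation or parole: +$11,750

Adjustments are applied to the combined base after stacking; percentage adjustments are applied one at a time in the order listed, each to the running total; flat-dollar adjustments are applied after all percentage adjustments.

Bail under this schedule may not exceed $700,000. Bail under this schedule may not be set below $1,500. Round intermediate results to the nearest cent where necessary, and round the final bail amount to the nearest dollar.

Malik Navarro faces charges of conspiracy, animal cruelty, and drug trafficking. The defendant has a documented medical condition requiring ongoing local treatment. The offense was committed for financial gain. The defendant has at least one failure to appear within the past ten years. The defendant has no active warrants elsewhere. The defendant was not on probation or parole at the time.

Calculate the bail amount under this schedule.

$377,620

Base amounts from the schedule: conspiracy $31,300; animal cruelty $15,700; drug trafficking $388,000.
Stacking rule: highest base plus 40% of each additional charge. Highest is drug trafficking at $388,000. Additional: $31,300 × 40% = $12,520; $15,700 × 40% = $6,280. Combined base = $388,000 + $18,800 = $406,800.
Documented medical condition requiring ongoing local treatment (−10%): $406,800 × 0.9 = $366,120.
Offense was committed for financial gain (+$11,500 flat): $366,120 + $11,500 = $377,620.
$377,620 is within the $700,000 maximum.
$377,620 is at or above the $1,500 minimum.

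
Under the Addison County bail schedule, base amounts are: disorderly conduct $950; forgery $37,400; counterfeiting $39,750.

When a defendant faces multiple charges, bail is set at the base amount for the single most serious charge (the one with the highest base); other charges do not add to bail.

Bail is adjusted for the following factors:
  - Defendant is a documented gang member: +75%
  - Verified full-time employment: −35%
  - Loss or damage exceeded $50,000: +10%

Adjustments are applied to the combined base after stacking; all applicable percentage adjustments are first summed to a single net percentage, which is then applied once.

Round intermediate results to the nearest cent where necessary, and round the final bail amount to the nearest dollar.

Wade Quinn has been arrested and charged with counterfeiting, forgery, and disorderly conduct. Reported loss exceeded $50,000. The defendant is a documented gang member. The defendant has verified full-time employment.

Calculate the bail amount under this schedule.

Base amounts from the schedule: counterfeiting $39,750; forgery $37,400; disorderly conduct $950.
Stacking rule: use the highest base only. Highest is counterfeiting at $39,750. Combined base = $39,750.
Net percentage adjustment: +75% −35% +10% = +50%. $39,750 × 1.5 = $59,625.

$59,625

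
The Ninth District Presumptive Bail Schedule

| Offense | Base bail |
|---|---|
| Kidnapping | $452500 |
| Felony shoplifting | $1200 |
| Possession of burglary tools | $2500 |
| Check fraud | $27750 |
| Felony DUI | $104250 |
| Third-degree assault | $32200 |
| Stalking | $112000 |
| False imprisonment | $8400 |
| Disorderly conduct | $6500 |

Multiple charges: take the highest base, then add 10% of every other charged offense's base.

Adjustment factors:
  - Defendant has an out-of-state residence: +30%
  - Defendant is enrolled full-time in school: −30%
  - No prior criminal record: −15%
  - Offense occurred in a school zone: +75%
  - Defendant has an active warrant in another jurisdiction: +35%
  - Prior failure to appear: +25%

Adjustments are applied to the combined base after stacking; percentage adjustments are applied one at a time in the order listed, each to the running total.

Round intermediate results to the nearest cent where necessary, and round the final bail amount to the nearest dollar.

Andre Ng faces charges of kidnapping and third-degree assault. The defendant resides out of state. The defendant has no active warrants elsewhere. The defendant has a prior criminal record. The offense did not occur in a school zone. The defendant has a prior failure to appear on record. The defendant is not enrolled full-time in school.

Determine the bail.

$740545

Base amounts from the schedule: kidnapping $452500; third-degree assault $32200.
Stacking rule: highest base plus 10% of each additional charge. Highest is kidnapping at $452500. Additional: $32200 × 10% = $3220. Combined base = $452500 + $3220 = $455720.
Defendant has an out-of-state residence (+30%): $455720 × 1.3 = $592436.
Prior failure to appear (+25%): $592436 × 1.25 = $740545.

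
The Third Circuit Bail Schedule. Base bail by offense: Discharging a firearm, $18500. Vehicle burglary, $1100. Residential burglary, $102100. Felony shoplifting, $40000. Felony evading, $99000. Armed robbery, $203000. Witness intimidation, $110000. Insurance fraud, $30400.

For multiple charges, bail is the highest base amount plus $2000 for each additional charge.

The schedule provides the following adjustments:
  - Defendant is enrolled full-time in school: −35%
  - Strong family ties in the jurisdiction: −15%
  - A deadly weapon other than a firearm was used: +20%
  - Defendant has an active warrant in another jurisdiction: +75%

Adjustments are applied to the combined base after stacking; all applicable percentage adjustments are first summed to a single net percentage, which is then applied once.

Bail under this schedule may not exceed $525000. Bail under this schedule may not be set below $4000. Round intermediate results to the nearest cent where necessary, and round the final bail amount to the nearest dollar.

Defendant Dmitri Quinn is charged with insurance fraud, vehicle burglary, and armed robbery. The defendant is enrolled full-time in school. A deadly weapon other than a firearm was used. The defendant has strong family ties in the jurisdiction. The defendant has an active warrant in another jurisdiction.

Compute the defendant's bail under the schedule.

$300150

Base amounts from the schedule: insurance fraud $30400; vehicle burglary $1100; armed robbery $203000.
Stacking rule: highest base plus $2000 per additional charge. Highest is armed robbery at $203000; 2 additional charges → +$4000. Combined base = $207000.
Net percentage adjustment: −35% −15% +20% +75% = +45%. $207000 × 1.45 = $300150.
$300150 is within the $525000 maximum.
$300150 is at or above the $4000 minimum.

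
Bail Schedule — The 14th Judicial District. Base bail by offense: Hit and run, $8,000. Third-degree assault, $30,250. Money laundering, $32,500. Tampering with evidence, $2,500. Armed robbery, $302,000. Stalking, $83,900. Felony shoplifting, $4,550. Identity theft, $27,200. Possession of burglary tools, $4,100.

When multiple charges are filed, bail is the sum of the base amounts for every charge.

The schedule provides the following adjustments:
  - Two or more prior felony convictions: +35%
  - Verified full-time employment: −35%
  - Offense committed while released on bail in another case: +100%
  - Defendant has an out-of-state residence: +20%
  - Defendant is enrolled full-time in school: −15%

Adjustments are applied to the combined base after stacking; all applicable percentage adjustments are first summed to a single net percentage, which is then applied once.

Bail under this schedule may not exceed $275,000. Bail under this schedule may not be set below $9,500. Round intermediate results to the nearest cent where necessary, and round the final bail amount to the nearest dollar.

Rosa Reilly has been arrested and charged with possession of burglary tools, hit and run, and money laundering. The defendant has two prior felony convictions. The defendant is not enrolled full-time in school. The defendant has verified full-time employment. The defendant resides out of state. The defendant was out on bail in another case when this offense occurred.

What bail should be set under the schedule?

$98,120

Base amounts from the schedule: possession of burglary tools $4,100; hit and run $8,000; money laundering $32,500.
Stacking rule: sum of all bases. $4,100 + $8,000 + $32,500 = $44,600.
Net percentage adjustment: +35% −35% +100% +20% = +120%. $44,600 × 2.2 = $98,120.
$98,120 is within the $275,000 maximum.
$98,120 is at or above the $9,500 minimum.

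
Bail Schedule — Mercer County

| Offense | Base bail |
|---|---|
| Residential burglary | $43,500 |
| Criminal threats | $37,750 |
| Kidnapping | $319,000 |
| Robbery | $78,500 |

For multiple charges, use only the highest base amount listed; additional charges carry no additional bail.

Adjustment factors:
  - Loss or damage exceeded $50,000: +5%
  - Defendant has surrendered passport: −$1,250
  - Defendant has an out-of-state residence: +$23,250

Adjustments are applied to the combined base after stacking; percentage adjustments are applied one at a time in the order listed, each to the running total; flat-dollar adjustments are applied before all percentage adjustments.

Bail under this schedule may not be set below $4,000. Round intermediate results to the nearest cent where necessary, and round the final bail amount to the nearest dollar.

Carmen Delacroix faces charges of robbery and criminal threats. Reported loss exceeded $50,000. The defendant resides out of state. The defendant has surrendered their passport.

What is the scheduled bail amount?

Base amounts from the schedule: robbery $78,500; criminal threats $37,750.
Stacking rule: use the highest base only. Highest is robbery at $78,500. Combined base = $78,500.
Defendant has surrendered passport (−$1,250 flat): $78,500 − $1,250 = $77,250.
Defendant has an out-of-state residence (+$23,250 flat): $77,250 + $23,250 = $100,500.
Loss or damage exceeded $50,000 (+5%): $100,500 × 1.05 = $105,525.
$105,525 is at or above the $4,000 minimum.

$105,525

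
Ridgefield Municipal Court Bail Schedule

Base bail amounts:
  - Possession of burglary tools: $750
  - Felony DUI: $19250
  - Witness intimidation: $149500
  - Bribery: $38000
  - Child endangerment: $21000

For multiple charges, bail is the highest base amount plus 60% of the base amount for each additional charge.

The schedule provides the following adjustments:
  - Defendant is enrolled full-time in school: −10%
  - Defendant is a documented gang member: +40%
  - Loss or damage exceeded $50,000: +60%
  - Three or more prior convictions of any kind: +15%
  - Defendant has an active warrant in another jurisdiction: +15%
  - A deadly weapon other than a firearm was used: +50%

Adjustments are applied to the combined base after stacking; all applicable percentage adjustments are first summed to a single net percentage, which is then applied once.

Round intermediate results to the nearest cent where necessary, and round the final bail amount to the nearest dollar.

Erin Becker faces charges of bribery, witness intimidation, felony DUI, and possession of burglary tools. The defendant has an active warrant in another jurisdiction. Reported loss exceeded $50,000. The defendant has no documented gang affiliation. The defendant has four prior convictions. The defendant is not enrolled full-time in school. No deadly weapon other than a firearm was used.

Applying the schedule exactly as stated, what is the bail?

$350170

Base amounts from the schedule: bribery $38000; witness intimidation $149500; felony DUI $19250; possession of burglary tools $750.
Stacking rule: highest base plus 60% of each additional charge. Highest is witness intimidation at $149500. Additional: $38000 × 60% = $22800; $19250 × 60% = $11550; $750 × 60% = $450. Combined base = $149500 + $34800 = $184300.
Net percentage adjustment: +60% +15% +15% = +90%. $184300 × 1.9 = $350170.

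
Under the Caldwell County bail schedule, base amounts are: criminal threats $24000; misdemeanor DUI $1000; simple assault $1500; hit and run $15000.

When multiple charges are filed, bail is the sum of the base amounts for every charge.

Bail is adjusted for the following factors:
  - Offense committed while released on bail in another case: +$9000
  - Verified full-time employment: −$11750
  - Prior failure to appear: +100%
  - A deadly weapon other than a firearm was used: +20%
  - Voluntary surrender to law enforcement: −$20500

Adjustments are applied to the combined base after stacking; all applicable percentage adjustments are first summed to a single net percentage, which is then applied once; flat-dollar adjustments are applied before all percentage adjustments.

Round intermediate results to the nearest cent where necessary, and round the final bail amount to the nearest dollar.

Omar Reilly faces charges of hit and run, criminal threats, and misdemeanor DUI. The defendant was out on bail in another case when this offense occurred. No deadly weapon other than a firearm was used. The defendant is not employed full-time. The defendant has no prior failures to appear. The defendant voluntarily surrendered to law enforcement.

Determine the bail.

Base amounts from the schedule: hit and run $15000; criminal threats $24000; misdemeanor DUI $1000.
Stacking rule: sum of all bases. $15000 + $24000 + $1000 = $40000.
Offense committed while released on bail in another case (+$9000 flat): $40000 + $9000 = $49000.
Voluntary surrender to law enforcement (−$20500 flat): $49000 − $20500 = $28500.

$28500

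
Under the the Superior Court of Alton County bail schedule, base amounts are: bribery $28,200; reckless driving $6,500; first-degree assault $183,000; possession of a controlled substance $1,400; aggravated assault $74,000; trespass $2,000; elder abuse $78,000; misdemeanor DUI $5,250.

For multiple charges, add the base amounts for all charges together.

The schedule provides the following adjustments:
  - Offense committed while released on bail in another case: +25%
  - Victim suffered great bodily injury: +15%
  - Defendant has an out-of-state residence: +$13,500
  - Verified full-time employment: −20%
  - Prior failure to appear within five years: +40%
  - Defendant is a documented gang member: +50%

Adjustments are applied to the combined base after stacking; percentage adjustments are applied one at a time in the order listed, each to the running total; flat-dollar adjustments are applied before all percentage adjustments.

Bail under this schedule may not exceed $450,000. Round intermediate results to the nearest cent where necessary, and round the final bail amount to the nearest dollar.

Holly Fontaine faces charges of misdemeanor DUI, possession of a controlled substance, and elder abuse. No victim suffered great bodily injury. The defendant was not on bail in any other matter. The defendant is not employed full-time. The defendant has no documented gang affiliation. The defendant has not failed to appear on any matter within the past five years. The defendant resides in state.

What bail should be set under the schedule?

$84,650

Base amounts from the schedule: misdemeanor DUI $5,250; possession of a controlled substance $1,400; elder abuse $78,000.
Stacking rule: sum of all bases. $5,250 + $1,400 + $78,000 = $84,650.
No adjustment factors apply to this defendant.
$84,650 is within the $450,000 maximum.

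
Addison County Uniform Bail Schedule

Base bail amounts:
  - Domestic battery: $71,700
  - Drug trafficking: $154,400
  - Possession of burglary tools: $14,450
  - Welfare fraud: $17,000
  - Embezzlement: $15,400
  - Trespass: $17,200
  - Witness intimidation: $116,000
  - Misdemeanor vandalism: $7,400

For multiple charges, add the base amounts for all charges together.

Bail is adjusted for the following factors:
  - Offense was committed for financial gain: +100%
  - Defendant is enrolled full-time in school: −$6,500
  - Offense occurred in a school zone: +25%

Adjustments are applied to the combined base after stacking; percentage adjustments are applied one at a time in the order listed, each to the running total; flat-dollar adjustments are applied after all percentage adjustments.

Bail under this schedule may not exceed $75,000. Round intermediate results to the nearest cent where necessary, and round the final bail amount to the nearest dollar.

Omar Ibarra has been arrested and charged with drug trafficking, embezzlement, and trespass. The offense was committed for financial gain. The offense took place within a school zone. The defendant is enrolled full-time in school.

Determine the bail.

Base amounts from the schedule: drug trafficking $154,400; embezzlement $15,400; trespass $17,200.
Stacking rule: sum of all bases. $154,400 + $15,400 + $17,200 = $187,000.
Offense was committed for financial gain (+100%): $187,000 × 2 = $374,000.
Offense occurred in a school zone (+25%): $374,000 × 1.25 = $467,500.
Defendant is enrolled full-time in school (−$6,500 flat): $467,500 − $6,500 = $461,000.
Result $461,000 exceeds the maximum of $75,000; bail is capped at $75,000.

$75,000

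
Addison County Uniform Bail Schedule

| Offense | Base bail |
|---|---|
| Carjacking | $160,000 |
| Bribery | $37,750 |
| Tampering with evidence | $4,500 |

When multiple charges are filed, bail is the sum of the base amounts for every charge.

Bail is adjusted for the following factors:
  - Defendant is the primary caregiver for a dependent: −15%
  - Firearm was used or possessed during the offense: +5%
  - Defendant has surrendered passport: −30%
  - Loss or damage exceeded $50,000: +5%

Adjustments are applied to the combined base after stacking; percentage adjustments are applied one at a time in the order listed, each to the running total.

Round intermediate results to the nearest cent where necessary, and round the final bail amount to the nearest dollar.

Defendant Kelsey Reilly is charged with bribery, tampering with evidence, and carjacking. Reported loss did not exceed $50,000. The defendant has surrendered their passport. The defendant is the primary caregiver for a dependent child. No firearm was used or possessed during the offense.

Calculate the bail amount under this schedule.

$120,339

Base amounts from the schedule: bribery $37,750; tampering with evidence $4,500; carjacking $160,000.
Stacking rule: sum of all bases. $37,750 + $4,500 + $160,000 = $202,250.
Defendant is the primary caregiver for a dependent (−15%): $202,250 × 0.85 = $171,912.50.
Defendant has surrendered passport (−30%): $171,912.50 × 0.7 = $120,338.75.
Rounded to the nearest dollar: $120,339.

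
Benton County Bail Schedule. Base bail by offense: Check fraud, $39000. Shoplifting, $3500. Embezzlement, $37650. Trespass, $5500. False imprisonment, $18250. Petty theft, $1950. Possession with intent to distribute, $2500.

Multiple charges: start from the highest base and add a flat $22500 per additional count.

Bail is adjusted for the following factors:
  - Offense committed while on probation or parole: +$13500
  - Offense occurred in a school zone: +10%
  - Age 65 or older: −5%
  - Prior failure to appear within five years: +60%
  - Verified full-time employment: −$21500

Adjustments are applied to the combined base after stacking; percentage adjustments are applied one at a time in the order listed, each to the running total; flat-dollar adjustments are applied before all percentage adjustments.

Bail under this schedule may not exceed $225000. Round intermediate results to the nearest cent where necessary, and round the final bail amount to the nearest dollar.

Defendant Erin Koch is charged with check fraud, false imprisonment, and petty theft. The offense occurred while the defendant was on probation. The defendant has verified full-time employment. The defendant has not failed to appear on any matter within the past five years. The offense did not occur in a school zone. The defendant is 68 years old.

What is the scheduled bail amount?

Base amounts from the schedule: check fraud $39000; false imprisonment $18250; petty theft $1950.
Stacking rule: highest base plus $22500 per additional charge. Highest is check fraud at $39000; 2 additional charges → +$45000. Combined base = $84000.
Offense committed while on probation or parole (+$13500 flat): $84000 + $13500 = $97500.
Verified full-time employment (−$21500 flat): $97500 − $21500 = $76000.
Age 65 or older (−5%): $76000 × 0.95 = $72200.
$72200 is within the $225000 maximum.

$72200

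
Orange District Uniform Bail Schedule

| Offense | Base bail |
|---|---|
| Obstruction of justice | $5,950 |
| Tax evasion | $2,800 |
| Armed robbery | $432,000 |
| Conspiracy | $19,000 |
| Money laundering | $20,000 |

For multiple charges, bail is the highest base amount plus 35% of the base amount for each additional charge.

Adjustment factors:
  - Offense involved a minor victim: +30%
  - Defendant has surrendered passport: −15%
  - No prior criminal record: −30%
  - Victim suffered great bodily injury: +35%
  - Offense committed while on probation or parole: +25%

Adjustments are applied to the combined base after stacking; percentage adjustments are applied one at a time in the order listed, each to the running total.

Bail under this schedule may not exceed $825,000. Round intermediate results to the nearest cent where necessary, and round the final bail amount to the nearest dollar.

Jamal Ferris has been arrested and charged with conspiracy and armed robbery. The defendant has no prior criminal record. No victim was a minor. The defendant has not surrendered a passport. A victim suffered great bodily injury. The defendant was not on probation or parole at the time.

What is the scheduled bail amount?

Base amounts from the schedule: conspiracy $19,000; armed robbery $432,000.
Stacking rule: highest base plus 35% of each additional charge. Highest is armed robbery at $432,000. Additional: $19,000 × 35% = $6,650. Combined base = $432,000 + $6,650 = $438,650.
No prior criminal record (−30%): $438,650 × 0.7 = $307,055.
Victim suffered great bodily injury (+35%): $307,055 × 1.35 = $414,524.25.
$414,524.25 is within the $825,000 maximum.
Rounded to the nearest dollar: $414,524.

$414,524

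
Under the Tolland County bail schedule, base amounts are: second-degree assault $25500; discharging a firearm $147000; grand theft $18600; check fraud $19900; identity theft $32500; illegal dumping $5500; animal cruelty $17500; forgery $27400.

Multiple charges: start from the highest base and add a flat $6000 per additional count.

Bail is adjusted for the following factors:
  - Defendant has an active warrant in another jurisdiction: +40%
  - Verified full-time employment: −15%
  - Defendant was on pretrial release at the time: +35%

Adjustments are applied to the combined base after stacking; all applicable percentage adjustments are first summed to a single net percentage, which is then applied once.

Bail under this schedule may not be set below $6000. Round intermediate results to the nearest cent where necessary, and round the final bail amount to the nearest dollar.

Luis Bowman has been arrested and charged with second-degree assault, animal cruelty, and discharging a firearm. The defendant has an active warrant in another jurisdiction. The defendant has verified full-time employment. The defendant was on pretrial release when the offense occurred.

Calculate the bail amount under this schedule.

$254400

Base amounts from the schedule: second-degree assault $25500; animal cruelty $17500; discharging a firearm $147000.
Stacking rule: highest base plus $6000 per additional charge. Highest is discharging a firearm at $147000; 2 additional charges → +$12000. Combined base = $159000.
Net percentage adjustment: +40% −15% +35% = +60%. $159000 × 1.6 = $254400.
$254400 is at or above the $6000 minimum.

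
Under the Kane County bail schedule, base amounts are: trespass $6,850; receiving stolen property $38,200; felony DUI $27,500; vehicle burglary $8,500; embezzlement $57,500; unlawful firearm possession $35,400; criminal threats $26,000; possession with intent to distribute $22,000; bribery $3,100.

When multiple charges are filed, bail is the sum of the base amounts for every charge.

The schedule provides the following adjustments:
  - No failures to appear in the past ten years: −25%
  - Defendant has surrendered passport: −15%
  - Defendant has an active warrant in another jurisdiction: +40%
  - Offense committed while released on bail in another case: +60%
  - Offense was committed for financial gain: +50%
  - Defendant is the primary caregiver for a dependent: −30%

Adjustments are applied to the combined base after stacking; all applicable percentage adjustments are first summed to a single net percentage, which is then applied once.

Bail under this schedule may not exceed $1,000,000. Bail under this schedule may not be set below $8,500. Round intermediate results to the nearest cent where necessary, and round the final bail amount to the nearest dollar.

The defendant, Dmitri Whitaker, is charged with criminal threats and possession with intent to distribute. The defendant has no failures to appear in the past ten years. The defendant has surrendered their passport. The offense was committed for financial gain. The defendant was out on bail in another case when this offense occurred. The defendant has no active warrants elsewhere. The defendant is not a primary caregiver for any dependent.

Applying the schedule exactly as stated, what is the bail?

$81,600

Base amounts from the schedule: criminal threats $26,000; possession with intent to distribute $22,000.
Stacking rule: sum of all bases. $26,000 + $22,000 = $48,000.
Net percentage adjustment: −25% −15% +60% +50% = +70%. $48,000 × 1.7 = $81,600.
$81,600 is within the $1,000,000 maximum.
$81,600 is at or above the $8,500 minimum.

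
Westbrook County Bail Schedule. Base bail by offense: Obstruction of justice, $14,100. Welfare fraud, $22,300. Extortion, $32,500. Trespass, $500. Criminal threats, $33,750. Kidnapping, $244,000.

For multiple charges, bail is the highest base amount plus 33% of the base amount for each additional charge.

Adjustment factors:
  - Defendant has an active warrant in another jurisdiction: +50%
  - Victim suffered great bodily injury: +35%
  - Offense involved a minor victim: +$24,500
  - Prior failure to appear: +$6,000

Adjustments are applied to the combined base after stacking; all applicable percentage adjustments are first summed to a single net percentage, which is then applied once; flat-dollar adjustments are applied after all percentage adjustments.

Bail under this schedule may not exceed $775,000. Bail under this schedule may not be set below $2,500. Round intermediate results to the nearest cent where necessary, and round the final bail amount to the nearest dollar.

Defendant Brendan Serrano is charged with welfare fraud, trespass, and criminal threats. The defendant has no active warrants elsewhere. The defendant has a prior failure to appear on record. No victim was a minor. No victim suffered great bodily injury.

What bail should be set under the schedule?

$47,274

Base amounts from the schedule: welfare fraud $22,300; trespass $500; criminal threats $33,750.
Stacking rule: highest base plus 33% of each additional charge. Highest is criminal threats at $33,750. Additional: $22,300 × 33% = $7,359; $500 × 33% = $165. Combined base = $33,750 + $7,524 = $41,274.
Prior failure to appear (+$6,000 flat): $41,274 + $6,000 = $47,274.
$47,274 is within the $775,000 maximum.
$47,274 is at or above the $2,500 minimum.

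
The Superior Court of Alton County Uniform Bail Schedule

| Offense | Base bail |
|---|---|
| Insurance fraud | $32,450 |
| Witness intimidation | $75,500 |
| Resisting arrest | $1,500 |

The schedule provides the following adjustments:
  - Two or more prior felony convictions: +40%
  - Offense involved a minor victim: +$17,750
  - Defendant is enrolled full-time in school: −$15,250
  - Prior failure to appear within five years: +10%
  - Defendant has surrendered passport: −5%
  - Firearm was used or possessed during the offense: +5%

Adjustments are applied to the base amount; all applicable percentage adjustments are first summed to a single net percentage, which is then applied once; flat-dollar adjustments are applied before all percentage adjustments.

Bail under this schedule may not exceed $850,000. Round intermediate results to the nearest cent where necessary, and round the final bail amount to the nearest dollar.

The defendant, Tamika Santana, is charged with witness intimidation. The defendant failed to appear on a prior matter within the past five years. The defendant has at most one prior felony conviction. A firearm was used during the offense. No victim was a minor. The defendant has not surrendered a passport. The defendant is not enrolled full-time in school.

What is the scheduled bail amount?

Base amounts from the schedule: witness intimidation $75,500.
Single charge. Combined base = $75,500.
Net percentage adjustment: +10% +5% = +15%. $75,500 × 1.15 = $86,825.
$86,825 is within the $850,000 maximum.

$86,825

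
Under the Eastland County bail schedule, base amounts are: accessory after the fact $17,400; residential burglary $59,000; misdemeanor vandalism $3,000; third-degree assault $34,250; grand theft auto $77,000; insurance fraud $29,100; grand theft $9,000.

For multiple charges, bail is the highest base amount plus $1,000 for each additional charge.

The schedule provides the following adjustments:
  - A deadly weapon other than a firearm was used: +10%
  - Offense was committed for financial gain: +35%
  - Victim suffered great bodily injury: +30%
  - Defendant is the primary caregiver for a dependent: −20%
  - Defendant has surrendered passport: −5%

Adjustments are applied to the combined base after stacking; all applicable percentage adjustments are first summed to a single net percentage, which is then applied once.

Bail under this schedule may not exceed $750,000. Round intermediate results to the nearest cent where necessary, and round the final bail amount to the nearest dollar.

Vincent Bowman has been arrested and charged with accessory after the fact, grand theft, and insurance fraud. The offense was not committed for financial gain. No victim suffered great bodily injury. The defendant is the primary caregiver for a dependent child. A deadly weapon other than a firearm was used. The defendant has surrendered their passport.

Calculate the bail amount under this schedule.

Base amounts from the schedule: accessory after the fact $17,400; grand theft $9,000; insurance fraud $29,100.
Stacking rule: highest base plus $1,000 per additional charge. Highest is insurance fraud at $29,100; 2 additional charges → +$2,000. Combined base = $31,100.
Net percentage adjustment: +10% −20% −5% = −15%. $31,100 × 0.85 = $26,435.
$26,435 is within the $750,000 maximum.

$26,435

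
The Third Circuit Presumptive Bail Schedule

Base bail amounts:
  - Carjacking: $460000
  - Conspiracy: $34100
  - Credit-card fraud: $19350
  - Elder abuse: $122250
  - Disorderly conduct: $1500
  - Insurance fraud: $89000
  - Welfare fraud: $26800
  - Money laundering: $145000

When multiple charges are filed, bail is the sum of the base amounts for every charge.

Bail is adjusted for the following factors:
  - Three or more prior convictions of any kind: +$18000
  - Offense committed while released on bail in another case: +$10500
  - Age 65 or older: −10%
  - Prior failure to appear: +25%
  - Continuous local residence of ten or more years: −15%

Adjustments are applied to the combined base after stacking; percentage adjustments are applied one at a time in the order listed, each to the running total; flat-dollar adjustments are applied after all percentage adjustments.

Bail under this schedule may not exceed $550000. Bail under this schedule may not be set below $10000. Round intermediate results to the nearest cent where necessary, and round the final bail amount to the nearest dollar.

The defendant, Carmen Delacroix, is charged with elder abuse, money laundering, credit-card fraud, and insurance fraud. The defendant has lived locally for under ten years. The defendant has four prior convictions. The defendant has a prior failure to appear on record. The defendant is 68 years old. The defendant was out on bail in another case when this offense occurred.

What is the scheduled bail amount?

$451050

Base amounts from the schedule: elder abuse $122250; money laundering $145000; credit-card fraud $19350; insurance fraud $89000.
Stacking rule: sum of all bases. $122250 + $145000 + $19350 + $89000 = $375600.
Age 65 or older (−10%): $375600 × 0.9 = $338040.
Prior failure to appear (+25%): $338040 × 1.25 = $422550.
Three or more prior convictions of any kind (+$18000 flat): $422550 + $18000 = $440550.
Offense committed while released on bail in another case (+$10500 flat): $440550 + $10500 = $451050.
$451050 is within the $550000 maximum.
$451050 is at or above the $10000 minimum.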